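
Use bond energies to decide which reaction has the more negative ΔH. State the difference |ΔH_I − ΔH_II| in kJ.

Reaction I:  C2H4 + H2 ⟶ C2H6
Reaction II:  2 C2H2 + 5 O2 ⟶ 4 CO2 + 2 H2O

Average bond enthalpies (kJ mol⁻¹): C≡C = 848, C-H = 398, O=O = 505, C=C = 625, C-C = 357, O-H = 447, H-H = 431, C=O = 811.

Reaction II, by 2366 kJ

Reaction I:
  Bonds broken (reactants):
    C-H: 4 × 398 = 1592
    C=C: 1 × 625 = 625
    H-H: 1 × 431 = 431
    Σ(broken) = 2648 kJ
  Bonds formed (products):
    C-C: 1 × 357 = 357
    C-H: 6 × 398 = 2388
    Σ(formed) = 2745 kJ
  ΔH_I = 2648 − 2745 = −97 kJ
Reaction II:
  Bonds broken (reactants):
    C≡C: 2 × 848 = 1696
    C-H: 4 × 398 = 1592
    O=O: 5 × 505 = 2525
    Σ(broken) = 5813 kJ
  Bonds formed (products):
    C=O: 8 × 811 = 6488
    O-H: 4 × 447 = 1788
    Σ(formed) = 8276 kJ
  ΔH_II = 5813 − 8276 = −2463 kJ
ΔH_I − ΔH_II = +2366 kJ, so reaction II has the more negative ΔH; |ΔH_I − ΔH_II| = 2366 kJ.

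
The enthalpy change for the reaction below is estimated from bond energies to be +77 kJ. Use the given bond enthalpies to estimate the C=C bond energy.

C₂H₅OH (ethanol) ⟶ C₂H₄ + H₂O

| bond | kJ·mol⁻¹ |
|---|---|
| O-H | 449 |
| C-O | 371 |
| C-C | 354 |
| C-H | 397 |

D(C=C) ≈ 596 kJ/mol

Let D be the C=C bond energy.
Σ(broken) = 1×354 + 5×397 + 1×371 + 1×449 = 3159
Σ(formed) = 4×397 + 1×D + 2×449 = 2486 + D
ΔH = Σ(broken) − Σ(formed) = (3159) − (2486 + D) = +673 − D
Setting this equal to +77 kJ gives D = 596 kJ/mol.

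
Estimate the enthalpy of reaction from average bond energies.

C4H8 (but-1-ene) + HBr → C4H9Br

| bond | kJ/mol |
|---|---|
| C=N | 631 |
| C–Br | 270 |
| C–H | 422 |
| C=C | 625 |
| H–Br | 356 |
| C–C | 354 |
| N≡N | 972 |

ΔH ≈ −65 kJ

Bonds broken (reactants):
  C–C: 2 × 354 = 708
  C–H: 8 × 422 = 3376
  C=C: 1 × 625 = 625
  H–Br: 1 × 356 = 356
  Σ(broken) = 5065 kJ
Bonds formed (products):
  C–Br: 1 × 270 = 270
  C–C: 3 × 354 = 1062
  C–H: 9 × 422 = 3798
  Σ(formed) = 5130 kJ
ΔH = Σ(broken) − Σ(formed) = 5065 − 5130 = −65 kJ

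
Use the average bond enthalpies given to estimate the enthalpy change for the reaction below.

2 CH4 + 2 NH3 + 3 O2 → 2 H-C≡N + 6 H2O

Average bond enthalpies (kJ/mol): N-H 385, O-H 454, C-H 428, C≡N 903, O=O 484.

ΔH ≈ −924 kJ

Bonds broken (reactants):
  C-H: 8 × 428 = 3424
  N-H: 6 × 385 = 2310
  O=O: 3 × 484 = 1452
  Σ(broken) = 7186 kJ
Bonds formed (products):
  C≡N: 2 × 903 = 1806
  C-H: 2 × 428 = 856
  O-H: 12 × 454 = 5448
  Σ(formed) = 8110 kJ
ΔH = Σ(broken) − Σ(formed) = 7186 − 8110 = −924 kJ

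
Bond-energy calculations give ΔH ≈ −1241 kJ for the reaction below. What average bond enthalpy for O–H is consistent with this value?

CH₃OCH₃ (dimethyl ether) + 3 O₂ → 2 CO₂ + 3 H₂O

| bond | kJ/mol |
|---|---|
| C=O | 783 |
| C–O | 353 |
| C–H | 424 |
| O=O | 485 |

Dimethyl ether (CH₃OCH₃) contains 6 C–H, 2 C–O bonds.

D(O–H) ≈ 469 kJ/mol

Let D be the O–H bond energy.
Σ(broken) = 6×424 + 2×353 + 3×485 = 4705
Σ(formed) = 4×783 + 6×D = 3132 + 6D
ΔH = Σ(broken) − Σ(formed) = (4705) − (3132 + 6D) = +1573 − 6D
Setting this equal to −1241 kJ gives 6D = 2814, so D = 469 kJ/mol.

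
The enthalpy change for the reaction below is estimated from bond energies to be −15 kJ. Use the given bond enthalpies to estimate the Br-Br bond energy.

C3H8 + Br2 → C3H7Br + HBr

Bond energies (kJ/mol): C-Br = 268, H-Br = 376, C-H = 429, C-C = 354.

D(Br-Br) ≈ 200 kJ/mol

Let D be the Br-Br bond energy.
Σ(broken) = 1×D + 2×354 + 8×429 = 4140 + D
Σ(formed) = 1×268 + 2×354 + 7×429 + 1×376 = 4355
ΔH = Σ(broken) − Σ(formed) = (4140 + D) − (4355) = −215 + D
Setting this equal to −15 kJ gives D = 200 kJ/mol.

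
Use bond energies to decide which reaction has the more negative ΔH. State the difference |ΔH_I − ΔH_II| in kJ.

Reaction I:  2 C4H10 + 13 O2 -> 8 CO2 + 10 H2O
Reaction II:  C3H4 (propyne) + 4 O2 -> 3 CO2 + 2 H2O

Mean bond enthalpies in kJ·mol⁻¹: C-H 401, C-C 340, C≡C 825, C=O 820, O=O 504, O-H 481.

Reaction I, by 4069 kJ

Reaction I:
  Bonds broken (reactants):
    C-C: 6 × 340 = 2040
    C-H: 20 × 401 = 8020
    O=O: 13 × 504 = 6552
    Σ(broken) = 16612 kJ
  Bonds formed (products):
    C=O: 16 × 820 = 13120
    O-H: 20 × 481 = 9620
    Σ(formed) = 22740 kJ
  ΔH_I = 16612 − 22740 = −6128 kJ
Reaction II:
  Bonds broken (reactants):
    C≡C: 1 × 825 = 825
    C-C: 1 × 340 = 340
    C-H: 4 × 401 = 1604
    O=O: 4 × 504 = 2016
    Σ(broken) = 4785 kJ
  Bonds formed (products):
    C=O: 6 × 820 = 4920
    O-H: 4 × 481 = 1924
    Σ(formed) = 6844 kJ
  ΔH_II = 4785 − 6844 = −2059 kJ
ΔH_I − ΔH_II = −4069 kJ, so reaction I has the more negative ΔH; |ΔH_I − ΔH_II| = 4069 kJ.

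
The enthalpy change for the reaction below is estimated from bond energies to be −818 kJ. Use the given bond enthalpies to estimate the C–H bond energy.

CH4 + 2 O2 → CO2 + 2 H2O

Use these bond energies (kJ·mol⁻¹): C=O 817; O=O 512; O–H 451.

Let D be the C–H bond energy.
Σ(broken) = 4×D + 2×512 = 1024 + 4D
Σ(formed) = 2×817 + 4×451 = 3438
ΔH = Σ(broken) − Σ(formed) = (1024 + 4D) − (3438) = −2414 + 4D
Setting this equal to −818 kJ gives 4D = 1596, so D = 399 kJ/mol.

D(C–H) ≈ 399 kJ/mol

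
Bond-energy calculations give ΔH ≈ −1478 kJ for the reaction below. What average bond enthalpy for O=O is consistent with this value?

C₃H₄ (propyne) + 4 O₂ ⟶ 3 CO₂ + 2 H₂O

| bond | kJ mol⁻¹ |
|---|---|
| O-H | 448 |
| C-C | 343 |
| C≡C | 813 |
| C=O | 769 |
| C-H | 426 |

D(O=O) ≈ 517 kJ/mol

Let D be the O=O bond energy.
Σ(broken) = 1×813 + 1×343 + 4×426 + 4×D = 2860 + 4D
Σ(formed) = 6×769 + 4×448 = 6406
ΔH = Σ(broken) − Σ(formed) = (2860 + 4D) − (6406) = −3546 + 4D
Setting this equal to −1478 kJ gives 4D = 2068, so D = 517 kJ/mol.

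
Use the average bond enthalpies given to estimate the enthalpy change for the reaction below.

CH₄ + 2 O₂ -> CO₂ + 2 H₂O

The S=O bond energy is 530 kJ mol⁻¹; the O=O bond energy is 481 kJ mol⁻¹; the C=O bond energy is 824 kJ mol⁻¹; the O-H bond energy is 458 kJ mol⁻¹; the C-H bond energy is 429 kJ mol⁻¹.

Bonds broken (reactants):
  C-H: 4 × 429 = 1716
  O=O: 2 × 481 = 962
  Σ(broken) = 2678 kJ
Bonds formed (products):
  C=O: 2 × 824 = 1648
  O-H: 4 × 458 = 1832
  Σ(formed) = 3480 kJ
ΔH = Σ(broken) − Σ(formed) = 2678 − 3480 = −802 kJ

ΔH ≈ −802 kJ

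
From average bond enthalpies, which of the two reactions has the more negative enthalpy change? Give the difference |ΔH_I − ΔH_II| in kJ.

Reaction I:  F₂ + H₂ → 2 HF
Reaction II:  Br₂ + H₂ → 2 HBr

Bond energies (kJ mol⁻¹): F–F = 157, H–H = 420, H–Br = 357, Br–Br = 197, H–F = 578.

Reaction I, by 482 kJ

Reaction I:
  Bonds broken (reactants):
    F–F: 1 × 157 = 157
    H–H: 1 × 420 = 420
    Σ(broken) = 577 kJ
  Bonds formed (products):
    H–F: 2 × 578 = 1156
    Σ(formed) = 1156 kJ
  ΔH_I = 577 − 1156 = −579 kJ
Reaction II:
  Bonds broken (reactants):
    Br–Br: 1 × 197 = 197
    H–H: 1 × 420 = 420
    Σ(broken) = 617 kJ
  Bonds formed (products):
    H–Br: 2 × 357 = 714
    Σ(formed) = 714 kJ
  ΔH_II = 617 − 714 = −97 kJ
ΔH_I − ΔH_II = −482 kJ, so reaction I has the more negative ΔH; |ΔH_I − ΔH_II| = 482 kJ.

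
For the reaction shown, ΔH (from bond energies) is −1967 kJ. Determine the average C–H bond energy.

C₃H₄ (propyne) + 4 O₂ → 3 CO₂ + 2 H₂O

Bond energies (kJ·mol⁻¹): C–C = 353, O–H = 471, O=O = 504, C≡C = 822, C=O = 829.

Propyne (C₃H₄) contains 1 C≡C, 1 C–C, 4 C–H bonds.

D(C–H) ≈ 425 kJ/mol

Let D be the C–H bond energy.
Σ(broken) = 1×822 + 1×353 + 4×D + 4×504 = 3191 + 4D
Σ(formed) = 6×829 + 4×471 = 6858
ΔH = Σ(broken) − Σ(formed) = (3191 + 4D) − (6858) = −3667 + 4D
Setting this equal to −1967 kJ gives 4D = 1700, so D = 425 kJ/mol.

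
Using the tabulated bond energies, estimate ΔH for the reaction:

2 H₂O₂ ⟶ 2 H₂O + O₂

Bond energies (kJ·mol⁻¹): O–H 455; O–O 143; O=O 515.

Bonds broken (reactants):
  O–H: 4 × 455 = 1820
  O–O: 2 × 143 = 286
  Σ(broken) = 2106 kJ
Bonds formed (products):
  O–H: 4 × 455 = 1820
  O=O: 1 × 515 = 515
  Σ(formed) = 2335 kJ
ΔH = Σ(broken) − Σ(formed) = 2106 − 2335 = −229 kJ

ΔH ≈ −229 kJ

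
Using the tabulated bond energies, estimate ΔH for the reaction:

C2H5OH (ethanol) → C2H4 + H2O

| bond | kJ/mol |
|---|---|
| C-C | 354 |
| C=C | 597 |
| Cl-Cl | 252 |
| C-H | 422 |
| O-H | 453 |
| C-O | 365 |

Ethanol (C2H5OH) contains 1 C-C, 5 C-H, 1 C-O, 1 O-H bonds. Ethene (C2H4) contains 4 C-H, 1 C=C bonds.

Bonds broken (reactants):
  C-C: 1 × 354 = 354
  C-H: 5 × 422 = 2110
  C-O: 1 × 365 = 365
  O-H: 1 × 453 = 453
  Σ(broken) = 3282 kJ
Bonds formed (products):
  C-H: 4 × 422 = 1688
  C=C: 1 × 597 = 597
  O-H: 2 × 453 = 906
  Σ(formed) = 3191 kJ
ΔH = Σ(broken) − Σ(formed) = 3282 − 3191 = +91 kJ

ΔH ≈ +91 kJ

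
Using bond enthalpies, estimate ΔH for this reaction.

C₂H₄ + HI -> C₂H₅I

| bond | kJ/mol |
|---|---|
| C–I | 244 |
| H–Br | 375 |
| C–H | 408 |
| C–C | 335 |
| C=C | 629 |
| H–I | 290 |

ΔH ≈ −68 kJ

Bonds broken (reactants):
  C–H: 4 × 408 = 1632
  C=C: 1 × 629 = 629
  H–I: 1 × 290 = 290
  Σ(broken) = 2551 kJ
Bonds formed (products):
  C–C: 1 × 335 = 335
  C–H: 5 × 408 = 2040
  C–I: 1 × 244 = 244
  Σ(formed) = 2619 kJ
ΔH = Σ(broken) − Σ(formed) = 2551 − 2619 = −68 kJ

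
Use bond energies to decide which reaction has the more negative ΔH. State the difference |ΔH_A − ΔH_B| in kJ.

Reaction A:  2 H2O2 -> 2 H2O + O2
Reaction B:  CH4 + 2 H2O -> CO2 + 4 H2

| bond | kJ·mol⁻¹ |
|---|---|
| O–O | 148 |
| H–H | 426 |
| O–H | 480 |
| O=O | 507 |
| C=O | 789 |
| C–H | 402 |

Reaction A, by 457 kJ

Reaction A:
  Bonds broken (reactants):
    O–H: 4 × 480 = 1920
    O–O: 2 × 148 = 296
    Σ(broken) = 2216 kJ
  Bonds formed (products):
    O–H: 4 × 480 = 1920
    O=O: 1 × 507 = 507
    Σ(formed) = 2427 kJ
  ΔH_A = 2216 − 2427 = −211 kJ
Reaction B:
  Bonds broken (reactants):
    C–H: 4 × 402 = 1608
    O–H: 4 × 480 = 1920
    Σ(broken) = 3528 kJ
  Bonds formed (products):
    C=O: 2 × 789 = 1578
    H–H: 4 × 426 = 1704
    Σ(formed) = 3282 kJ
  ΔH_B = 3528 − 3282 = +246 kJ
ΔH_A − ΔH_B = −457 kJ, so reaction A has the more negative ΔH; |ΔH_A − ΔH_B| = 457 kJ.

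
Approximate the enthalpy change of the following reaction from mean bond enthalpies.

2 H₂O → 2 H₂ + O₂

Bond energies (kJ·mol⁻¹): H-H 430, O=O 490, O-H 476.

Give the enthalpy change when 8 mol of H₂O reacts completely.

Bonds broken (reactants):
  O-H: 4 × 476 = 1904
  Σ(broken) = 1904 kJ
Bonds formed (products):
  H-H: 2 × 430 = 860
  O=O: 1 × 490 = 490
  Σ(formed) = 1350 kJ
ΔH = Σ(broken) − Σ(formed) = 1904 − 1350 = +554 kJ
For 4× the reaction as written: 4 × (+554) = +2216 kJ

ΔH = +2216 kJ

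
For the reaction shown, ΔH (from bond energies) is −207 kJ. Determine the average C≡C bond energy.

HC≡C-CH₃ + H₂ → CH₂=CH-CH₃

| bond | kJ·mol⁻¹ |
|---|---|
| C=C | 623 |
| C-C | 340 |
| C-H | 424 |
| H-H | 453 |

Let D be the C≡C bond energy.
Σ(broken) = 1×D + 1×340 + 4×424 + 1×453 = 2489 + D
Σ(formed) = 1×340 + 6×424 + 1×623 = 3507
ΔH = Σ(broken) − Σ(formed) = (2489 + D) − (3507) = −1018 + D
Setting this equal to −207 kJ gives D = 811 kJ/mol.

D(C≡C) ≈ 811 kJ/mol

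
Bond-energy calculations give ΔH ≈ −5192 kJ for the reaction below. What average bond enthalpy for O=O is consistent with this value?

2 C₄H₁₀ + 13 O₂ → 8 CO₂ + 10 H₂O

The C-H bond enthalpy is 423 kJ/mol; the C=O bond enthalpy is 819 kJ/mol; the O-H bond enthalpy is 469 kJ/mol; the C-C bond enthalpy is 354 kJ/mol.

D(O=O) ≈ 516 kJ/mol

Let D be the O=O bond energy.
Σ(broken) = 6×354 + 20×423 + 13×D = 10584 + 13D
Σ(formed) = 16×819 + 20×469 = 22484
ΔH = Σ(broken) − Σ(formed) = (10584 + 13D) − (22484) = −11900 + 13D
Setting this equal to −5192 kJ gives 13D = 6708, so D = 516 kJ/mol.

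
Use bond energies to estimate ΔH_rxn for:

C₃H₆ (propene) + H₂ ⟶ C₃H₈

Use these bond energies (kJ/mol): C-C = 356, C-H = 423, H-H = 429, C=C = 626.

Bonds broken (reactants):
  C-C: 1 × 356 = 356
  C-H: 6 × 423 = 2538
  C=C: 1 × 626 = 626
  H-H: 1 × 429 = 429
  Σ(broken) = 3949 kJ
Bonds formed (products):
  C-C: 2 × 356 = 712
  C-H: 8 × 423 = 3384
  Σ(formed) = 4096 kJ
ΔH = Σ(broken) − Σ(formed) = 3949 − 4096 = −147 kJ

ΔH ≈ −147 kJ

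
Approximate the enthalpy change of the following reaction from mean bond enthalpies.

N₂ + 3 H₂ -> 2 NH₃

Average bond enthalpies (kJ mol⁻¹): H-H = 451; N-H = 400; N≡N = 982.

ΔH ≈ −65 kJ

Bonds broken (reactants):
  H-H: 3 × 451 = 1353
  N≡N: 1 × 982 = 982
  Σ(broken) = 2335 kJ
Bonds formed (products):
  N-H: 6 × 400 = 2400
  Σ(formed) = 2400 kJ
ΔH = Σ(broken) − Σ(formed) = 2335 − 2400 = −65 kJ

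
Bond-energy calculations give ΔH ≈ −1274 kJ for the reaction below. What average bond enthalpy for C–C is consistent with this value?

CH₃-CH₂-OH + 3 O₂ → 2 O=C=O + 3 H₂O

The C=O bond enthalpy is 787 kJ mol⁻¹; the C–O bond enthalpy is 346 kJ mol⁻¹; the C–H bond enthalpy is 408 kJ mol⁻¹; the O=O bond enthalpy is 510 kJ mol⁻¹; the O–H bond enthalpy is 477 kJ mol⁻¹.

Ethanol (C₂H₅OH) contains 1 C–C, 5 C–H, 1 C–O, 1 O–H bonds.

Let D be the C–C bond energy.
Σ(broken) = 1×D + 5×408 + 1×346 + 1×477 + 3×510 = 4393 + D
Σ(formed) = 4×787 + 6×477 = 6010
ΔH = Σ(broken) − Σ(formed) = (4393 + D) − (6010) = −1617 + D
Setting this equal to −1274 kJ gives D = 343 kJ/mol.

D(C–C) ≈ 343 kJ/mol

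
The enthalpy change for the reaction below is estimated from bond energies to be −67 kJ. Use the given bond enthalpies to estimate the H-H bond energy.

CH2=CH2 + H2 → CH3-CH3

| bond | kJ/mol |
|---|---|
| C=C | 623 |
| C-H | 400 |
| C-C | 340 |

D(H-H) ≈ 450 kJ/mol

Let D be the H-H bond energy.
Σ(broken) = 4×400 + 1×623 + 1×D = 2223 + D
Σ(formed) = 1×340 + 6×400 = 2740
ΔH = Σ(broken) − Σ(formed) = (2223 + D) − (2740) = −517 + D
Setting this equal to −67 kJ gives D = 450 kJ/mol.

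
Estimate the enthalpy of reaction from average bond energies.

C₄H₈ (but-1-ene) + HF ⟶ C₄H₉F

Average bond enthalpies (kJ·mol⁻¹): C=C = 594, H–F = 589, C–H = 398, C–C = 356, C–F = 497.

ΔH ≈ −68 kJ

Bonds broken (reactants):
  C–C: 2 × 356 = 712
  C–H: 8 × 398 = 3184
  C=C: 1 × 594 = 594
  H–F: 1 × 589 = 589
  Σ(broken) = 5079 kJ
Bonds formed (products):
  C–C: 3 × 356 = 1068
  C–F: 1 × 497 = 497
  C–H: 9 × 398 = 3582
  Σ(formed) = 5147 kJ
ΔH = Σ(broken) − Σ(formed) = 5079 − 5147 = −68 kJ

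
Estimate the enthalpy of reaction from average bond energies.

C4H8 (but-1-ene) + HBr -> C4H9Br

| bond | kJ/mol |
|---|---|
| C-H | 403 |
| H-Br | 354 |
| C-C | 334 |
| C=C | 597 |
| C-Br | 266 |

Bonds broken (reactants):
  C-C: 2 × 334 = 668
  C-H: 8 × 403 = 3224
  C=C: 1 × 597 = 597
  H-Br: 1 × 354 = 354
  Σ(broken) = 4843 kJ
Bonds formed (products):
  C-Br: 1 × 266 = 266
  C-C: 3 × 334 = 1002
  C-H: 9 × 403 = 3627
  Σ(formed) = 4895 kJ
ΔH = Σ(broken) − Σ(formed) = 4843 − 4895 = −52 kJ

ΔH ≈ −52 kJ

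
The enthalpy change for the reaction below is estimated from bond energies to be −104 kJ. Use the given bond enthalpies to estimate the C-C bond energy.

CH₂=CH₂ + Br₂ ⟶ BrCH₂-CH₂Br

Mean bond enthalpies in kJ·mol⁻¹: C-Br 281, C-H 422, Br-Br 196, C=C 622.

Let D be the C-C bond energy.
Σ(broken) = 1×196 + 4×422 + 1×622 = 2506
Σ(formed) = 2×281 + 1×D + 4×422 = 2250 + D
ΔH = Σ(broken) − Σ(formed) = (2506) − (2250 + D) = +256 − D
Setting this equal to −104 kJ gives D = 360 kJ/mol.

D(C-C) ≈ 360 kJ/mol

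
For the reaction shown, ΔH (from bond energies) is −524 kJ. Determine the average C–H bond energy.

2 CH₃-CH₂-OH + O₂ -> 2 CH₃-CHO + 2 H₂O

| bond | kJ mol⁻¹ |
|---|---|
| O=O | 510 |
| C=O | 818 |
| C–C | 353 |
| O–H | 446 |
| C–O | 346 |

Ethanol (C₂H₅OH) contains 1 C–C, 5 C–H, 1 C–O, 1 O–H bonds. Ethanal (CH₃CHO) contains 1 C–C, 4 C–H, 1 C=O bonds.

Let D be the C–H bond energy.
Σ(broken) = 2×353 + 10×D + 2×346 + 2×446 + 1×510 = 2800 + 10D
Σ(formed) = 2×353 + 8×D + 2×818 + 4×446 = 4126 + 8D
ΔH = Σ(broken) − Σ(formed) = (2800 + 10D) − (4126 + 8D) = −1326 + 2D
Setting this equal to −524 kJ gives 2D = 802, so D = 401 kJ/mol.

D(C–H) ≈ 401 kJ/mol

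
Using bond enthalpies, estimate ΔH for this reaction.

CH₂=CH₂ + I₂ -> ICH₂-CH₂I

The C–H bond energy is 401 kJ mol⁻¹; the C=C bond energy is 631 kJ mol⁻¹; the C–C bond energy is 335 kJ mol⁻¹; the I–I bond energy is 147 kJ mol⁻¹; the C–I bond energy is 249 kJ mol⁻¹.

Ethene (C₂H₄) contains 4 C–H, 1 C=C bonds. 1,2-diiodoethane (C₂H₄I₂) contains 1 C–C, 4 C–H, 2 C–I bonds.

ΔH ≈ −55 kJ

Bonds broken (reactants):
  C–H: 4 × 401 = 1604
  C=C: 1 × 631 = 631
  I–I: 1 × 147 = 147
  Σ(broken) = 2382 kJ
Bonds formed (products):
  C–C: 1 × 335 = 335
  C–H: 4 × 401 = 1604
  C–I: 2 × 249 = 498
  Σ(formed) = 2437 kJ
ΔH = Σ(broken) − Σ(formed) = 2382 − 2437 = −55 kJ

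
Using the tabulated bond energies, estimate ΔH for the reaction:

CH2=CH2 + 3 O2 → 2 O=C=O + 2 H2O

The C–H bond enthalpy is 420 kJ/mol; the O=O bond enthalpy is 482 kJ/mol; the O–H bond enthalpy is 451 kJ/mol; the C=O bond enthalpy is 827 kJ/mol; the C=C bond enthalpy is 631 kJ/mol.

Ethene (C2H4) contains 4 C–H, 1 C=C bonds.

Bonds broken (reactants):
  C–H: 4 × 420 = 1680
  C=C: 1 × 631 = 631
  O=O: 3 × 482 = 1446
  Σ(broken) = 3757 kJ
Bonds formed (products):
  C=O: 4 × 827 = 3308
  O–H: 4 × 451 = 1804
  Σ(formed) = 5112 kJ
ΔH = Σ(broken) − Σ(formed) = 3757 − 5112 = −1355 kJ

ΔH ≈ −1355 kJ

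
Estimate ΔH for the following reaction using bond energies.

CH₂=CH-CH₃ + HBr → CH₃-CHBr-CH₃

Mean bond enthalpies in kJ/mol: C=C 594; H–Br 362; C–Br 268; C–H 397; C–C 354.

Bonds broken (reactants):
  C–C: 1 × 354 = 354
  C–H: 6 × 397 = 2382
  C=C: 1 × 594 = 594
  H–Br: 1 × 362 = 362
  Σ(broken) = 3692 kJ
Bonds formed (products):
  C–Br: 1 × 268 = 268
  C–C: 2 × 354 = 708
  C–H: 7 × 397 = 2779
  Σ(formed) = 3755 kJ
ΔH = Σ(broken) − Σ(formed) = 3692 − 3755 = −63 kJ

ΔH ≈ −63 kJ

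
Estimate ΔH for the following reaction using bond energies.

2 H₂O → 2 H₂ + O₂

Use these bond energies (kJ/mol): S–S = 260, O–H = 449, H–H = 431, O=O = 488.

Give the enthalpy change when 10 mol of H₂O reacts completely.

ΔH = +2230 kJ

Bonds broken (reactants):
  O–H: 4 × 449 = 1796
  Σ(broken) = 1796 kJ
Bonds formed (products):
  H–H: 2 × 431 = 862
  O=O: 1 × 488 = 488
  Σ(formed) = 1350 kJ
ΔH = Σ(broken) − Σ(formed) = 1796 − 1350 = +446 kJ
For 5× the reaction as written: 5 × (+446) = +2230 kJ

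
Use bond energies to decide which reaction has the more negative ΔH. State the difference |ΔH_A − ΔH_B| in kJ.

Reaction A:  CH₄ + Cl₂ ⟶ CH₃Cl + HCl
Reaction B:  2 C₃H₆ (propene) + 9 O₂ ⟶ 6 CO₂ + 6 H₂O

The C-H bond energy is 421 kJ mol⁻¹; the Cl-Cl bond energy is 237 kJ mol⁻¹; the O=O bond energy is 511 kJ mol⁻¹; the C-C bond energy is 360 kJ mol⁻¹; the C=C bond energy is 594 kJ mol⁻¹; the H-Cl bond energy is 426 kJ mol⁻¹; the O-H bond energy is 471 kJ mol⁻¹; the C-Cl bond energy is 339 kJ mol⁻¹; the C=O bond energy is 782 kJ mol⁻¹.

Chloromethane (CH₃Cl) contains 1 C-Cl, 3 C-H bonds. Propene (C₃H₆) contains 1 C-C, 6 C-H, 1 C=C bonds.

Reaction A:
  Bonds broken (reactants):
    C-H: 4 × 421 = 1684
    Cl-Cl: 1 × 237 = 237
    Σ(broken) = 1921 kJ
  Bonds formed (products):
    C-Cl: 1 × 339 = 339
    C-H: 3 × 421 = 1263
    H-Cl: 1 × 426 = 426
    Σ(formed) = 2028 kJ
  ΔH_A = 1921 − 2028 = −107 kJ
Reaction B:
  Bonds broken (reactants):
    C-C: 2 × 360 = 720
    C-H: 12 × 421 = 5052
    C=C: 2 × 594 = 1188
    O=O: 9 × 511 = 4599
    Σ(broken) = 11559 kJ
  Bonds formed (products):
    C=O: 12 × 782 = 9384
    O-H: 12 × 471 = 5652
    Σ(formed) = 15036 kJ
  ΔH_B = 11559 − 15036 = −3477 kJ
ΔH_A − ΔH_B = +3370 kJ, so reaction B has the more negative ΔH; |ΔH_A − ΔH_B| = 3370 kJ.

Reaction B, by 3370 kJ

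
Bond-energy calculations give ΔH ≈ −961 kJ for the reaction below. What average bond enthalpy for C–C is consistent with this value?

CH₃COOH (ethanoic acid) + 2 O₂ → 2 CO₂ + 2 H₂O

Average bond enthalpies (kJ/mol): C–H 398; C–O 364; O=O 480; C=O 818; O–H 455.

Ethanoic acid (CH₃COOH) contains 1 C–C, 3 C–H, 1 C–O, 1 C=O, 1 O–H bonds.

D(C–C) ≈ 340 kJ/mol

Let D be the C–C bond energy.
Σ(broken) = 1×D + 3×398 + 1×364 + 1×818 + 1×455 + 2×480 = 3791 + D
Σ(formed) = 4×818 + 4×455 = 5092
ΔH = Σ(broken) − Σ(formed) = (3791 + D) − (5092) = −1301 + D
Setting this equal to −961 kJ gives D = 340 kJ/mol.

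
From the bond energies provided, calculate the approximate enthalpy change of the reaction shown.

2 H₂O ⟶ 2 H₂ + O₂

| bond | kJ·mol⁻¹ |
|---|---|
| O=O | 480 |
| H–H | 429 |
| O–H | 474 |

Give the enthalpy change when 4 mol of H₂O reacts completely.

Bonds broken (reactants):
  O–H: 4 × 474 = 1896
  Σ(broken) = 1896 kJ
Bonds formed (products):
  H–H: 2 × 429 = 858
  O=O: 1 × 480 = 480
  Σ(formed) = 1338 kJ
ΔH = Σ(broken) − Σ(formed) = 1896 − 1338 = +558 kJ
For 2× the reaction as written: 2 × (+558) = +1116 kJ

ΔH = +1116 kJ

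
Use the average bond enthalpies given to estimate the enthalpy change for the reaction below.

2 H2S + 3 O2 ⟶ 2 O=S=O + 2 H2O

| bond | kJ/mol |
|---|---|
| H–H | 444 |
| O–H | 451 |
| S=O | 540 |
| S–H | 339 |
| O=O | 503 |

ΔH ≈ −1099 kJ

Bonds broken (reactants):
  O=O: 3 × 503 = 1509
  S–H: 4 × 339 = 1356
  Σ(broken) = 2865 kJ
Bonds formed (products):
  O–H: 4 × 451 = 1804
  S=O: 4 × 540 = 2160
  Σ(formed) = 3964 kJ
ΔH = Σ(broken) − Σ(formed) = 2865 − 3964 = −1099 kJ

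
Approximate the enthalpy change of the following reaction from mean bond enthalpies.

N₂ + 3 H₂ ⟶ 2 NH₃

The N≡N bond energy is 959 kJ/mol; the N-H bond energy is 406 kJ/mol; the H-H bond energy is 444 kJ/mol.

Bonds broken (reactants):
  H-H: 3 × 444 = 1332
  N≡N: 1 × 959 = 959
  Σ(broken) = 2291 kJ
Bonds formed (products):
  N-H: 6 × 406 = 2436
  Σ(formed) = 2436 kJ
ΔH = Σ(broken) − Σ(formed) = 2291 − 2436 = −145 kJ

ΔH ≈ −145 kJ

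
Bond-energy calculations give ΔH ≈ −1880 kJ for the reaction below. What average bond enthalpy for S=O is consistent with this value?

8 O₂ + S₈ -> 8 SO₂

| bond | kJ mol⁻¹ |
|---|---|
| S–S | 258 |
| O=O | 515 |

D(S=O) ≈ 504 kJ/mol

Let D be the S=O bond energy.
Σ(broken) = 8×515 + 8×258 = 6184
Σ(formed) = 16×D = 16D
ΔH = Σ(broken) − Σ(formed) = (6184) − (16D) = +6184 − 16D
Setting this equal to −1880 kJ gives 16D = 8064, so D = 504 kJ/mol.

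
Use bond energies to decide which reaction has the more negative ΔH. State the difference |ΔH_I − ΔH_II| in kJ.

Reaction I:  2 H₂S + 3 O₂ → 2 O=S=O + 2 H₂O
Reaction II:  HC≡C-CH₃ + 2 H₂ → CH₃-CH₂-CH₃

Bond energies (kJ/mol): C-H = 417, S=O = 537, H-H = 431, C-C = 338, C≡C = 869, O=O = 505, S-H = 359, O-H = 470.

Reaction I:
  Bonds broken (reactants):
    O=O: 3 × 505 = 1515
    S-H: 4 × 359 = 1436
    Σ(broken) = 2951 kJ
  Bonds formed (products):
    O-H: 4 × 470 = 1880
    S=O: 4 × 537 = 2148
    Σ(formed) = 4028 kJ
  ΔH_I = 2951 − 4028 = −1077 kJ
Reaction II:
  Bonds broken (reactants):
    C≡C: 1 × 869 = 869
    C-C: 1 × 338 = 338
    C-H: 4 × 417 = 1668
    H-H: 2 × 431 = 862
    Σ(broken) = 3737 kJ
  Bonds formed (products):
    C-C: 2 × 338 = 676
    C-H: 8 × 417 = 3336
    Σ(formed) = 4012 kJ
  ΔH_II = 3737 − 4012 = −275 kJ
ΔH_I − ΔH_II = −802 kJ, so reaction I has the more negative ΔH; |ΔH_I − ΔH_II| = 802 kJ.

Reaction I, by 802 kJ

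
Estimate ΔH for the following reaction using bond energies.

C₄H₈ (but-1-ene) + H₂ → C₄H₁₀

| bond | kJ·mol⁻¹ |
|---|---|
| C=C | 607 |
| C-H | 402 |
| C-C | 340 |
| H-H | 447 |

Bonds broken (reactants):
  C-C: 2 × 340 = 680
  C-H: 8 × 402 = 3216
  C=C: 1 × 607 = 607
  H-H: 1 × 447 = 447
  Σ(broken) = 4950 kJ
Bonds formed (products):
  C-C: 3 × 340 = 1020
  C-H: 10 × 402 = 4020
  Σ(formed) = 5040 kJ
ΔH = Σ(broken) − Σ(formed) = 4950 − 5040 = −90 kJ

ΔH ≈ −90 kJ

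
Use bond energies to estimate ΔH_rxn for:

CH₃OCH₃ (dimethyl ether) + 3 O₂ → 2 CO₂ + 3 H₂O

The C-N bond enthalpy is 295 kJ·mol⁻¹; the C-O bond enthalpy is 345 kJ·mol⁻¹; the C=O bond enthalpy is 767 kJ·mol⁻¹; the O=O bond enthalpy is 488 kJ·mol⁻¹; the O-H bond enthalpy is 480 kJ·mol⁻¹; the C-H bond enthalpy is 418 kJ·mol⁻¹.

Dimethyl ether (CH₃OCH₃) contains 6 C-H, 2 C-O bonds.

Bonds broken (reactants):
  C-H: 6 × 418 = 2508
  C-O: 2 × 345 = 690
  O=O: 3 × 488 = 1464
  Σ(broken) = 4662 kJ
Bonds formed (products):
  C=O: 4 × 767 = 3068
  O-H: 6 × 480 = 2880
  Σ(formed) = 5948 kJ
ΔH = Σ(broken) − Σ(formed) = 4662 − 5948 = −1286 kJ

ΔH ≈ −1286 kJ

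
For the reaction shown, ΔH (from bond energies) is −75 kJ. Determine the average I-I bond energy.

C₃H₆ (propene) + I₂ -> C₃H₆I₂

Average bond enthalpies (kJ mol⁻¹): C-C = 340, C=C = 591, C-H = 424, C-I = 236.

D(I-I) ≈ 146 kJ/mol

Let D be the I-I bond energy.
Σ(broken) = 1×340 + 6×424 + 1×591 + 1×D = 3475 + D
Σ(formed) = 2×340 + 6×424 + 2×236 = 3696
ΔH = Σ(broken) − Σ(formed) = (3475 + D) − (3696) = −221 + D
Setting this equal to −75 kJ gives D = 146 kJ/mol.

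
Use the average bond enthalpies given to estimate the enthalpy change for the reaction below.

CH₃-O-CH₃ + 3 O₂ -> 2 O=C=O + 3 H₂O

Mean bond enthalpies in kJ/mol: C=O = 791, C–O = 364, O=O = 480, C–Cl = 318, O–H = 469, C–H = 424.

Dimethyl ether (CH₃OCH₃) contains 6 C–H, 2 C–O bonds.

ΔH ≈ −1266 kJ

Bonds broken (reactants):
  C–H: 6 × 424 = 2544
  C–O: 2 × 364 = 728
  O=O: 3 × 480 = 1440
  Σ(broken) = 4712 kJ
Bonds formed (products):
  C=O: 4 × 791 = 3164
  O–H: 6 × 469 = 2814
  Σ(formed) = 5978 kJ
ΔH = Σ(broken) − Σ(formed) = 4712 − 5978 = −1266 kJ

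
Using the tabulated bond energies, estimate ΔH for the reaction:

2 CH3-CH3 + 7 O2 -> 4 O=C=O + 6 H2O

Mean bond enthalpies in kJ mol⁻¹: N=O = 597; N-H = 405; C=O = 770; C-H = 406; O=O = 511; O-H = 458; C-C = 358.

ΔH ≈ −2491 kJ

Bonds broken (reactants):
  C-C: 2 × 358 = 716
  C-H: 12 × 406 = 4872
  O=O: 7 × 511 = 3577
  Σ(broken) = 9165 kJ
Bonds formed (products):
  C=O: 8 × 770 = 6160
  O-H: 12 × 458 = 5496
  Σ(formed) = 11656 kJ
ΔH = Σ(broken) − Σ(formed) = 9165 − 11656 = −2491 kJ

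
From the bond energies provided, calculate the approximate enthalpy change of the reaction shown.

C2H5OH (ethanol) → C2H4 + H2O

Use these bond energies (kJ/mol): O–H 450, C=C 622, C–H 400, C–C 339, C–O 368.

ΔH ≈ +35 kJ

Bonds broken (reactants):
  C–C: 1 × 339 = 339
  C–H: 5 × 400 = 2000
  C–O: 1 × 368 = 368
  O–H: 1 × 450 = 450
  Σ(broken) = 3157 kJ
Bonds formed (products):
  C–H: 4 × 400 = 1600
  C=C: 1 × 622 = 622
  O–H: 2 × 450 = 900
  Σ(formed) = 3122 kJ
ΔH = Σ(broken) − Σ(formed) = 3157 − 3122 = +35 kJ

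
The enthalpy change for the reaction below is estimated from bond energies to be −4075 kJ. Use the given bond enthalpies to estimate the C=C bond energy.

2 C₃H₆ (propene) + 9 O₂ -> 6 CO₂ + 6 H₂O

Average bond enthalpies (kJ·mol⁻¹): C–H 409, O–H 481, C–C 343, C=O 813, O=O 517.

D(C=C) ≈ 603 kJ/mol

Let D be the C=C bond energy.
Σ(broken) = 2×343 + 12×409 + 2×D + 9×517 = 10247 + 2D
Σ(formed) = 12×813 + 12×481 = 15528
ΔH = Σ(broken) − Σ(formed) = (10247 + 2D) − (15528) = −5281 + 2D
Setting this equal to −4075 kJ gives 2D = 1206, so D = 603 kJ/mol.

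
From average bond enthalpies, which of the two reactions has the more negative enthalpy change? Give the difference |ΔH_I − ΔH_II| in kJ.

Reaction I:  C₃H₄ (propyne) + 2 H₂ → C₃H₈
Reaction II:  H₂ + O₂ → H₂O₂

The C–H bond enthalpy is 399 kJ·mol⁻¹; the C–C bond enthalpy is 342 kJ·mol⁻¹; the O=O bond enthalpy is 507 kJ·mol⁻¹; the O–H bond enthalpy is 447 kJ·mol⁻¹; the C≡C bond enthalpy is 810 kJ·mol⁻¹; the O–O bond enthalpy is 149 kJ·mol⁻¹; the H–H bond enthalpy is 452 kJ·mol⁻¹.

Reaction I:
  Bonds broken (reactants):
    C≡C: 1 × 810 = 810
    C–C: 1 × 342 = 342
    C–H: 4 × 399 = 1596
    H–H: 2 × 452 = 904
    Σ(broken) = 3652 kJ
  Bonds formed (products):
    C–C: 2 × 342 = 684
    C–H: 8 × 399 = 3192
    Σ(formed) = 3876 kJ
  ΔH_I = 3652 − 3876 = −224 kJ
Reaction II:
  Bonds broken (reactants):
    H–H: 1 × 452 = 452
    O=O: 1 × 507 = 507
    Σ(broken) = 959 kJ
  Bonds formed (products):
    O–H: 2 × 447 = 894
    O–O: 1 × 149 = 149
    Σ(formed) = 1043 kJ
  ΔH_II = 959 − 1043 = −84 kJ
ΔH_I − ΔH_II = −140 kJ, so reaction I has the more negative ΔH; |ΔH_I − ΔH_II| = 140 kJ.

Reaction I, by 140 kJ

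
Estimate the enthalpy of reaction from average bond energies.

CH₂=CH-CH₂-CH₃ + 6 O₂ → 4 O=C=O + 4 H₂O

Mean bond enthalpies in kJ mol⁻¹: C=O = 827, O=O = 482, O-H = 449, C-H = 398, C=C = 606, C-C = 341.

ΔH ≈ −2844 kJ

Bonds broken (reactants):
  C-C: 2 × 341 = 682
  C-H: 8 × 398 = 3184
  C=C: 1 × 606 = 606
  O=O: 6 × 482 = 2892
  Σ(broken) = 7364 kJ
Bonds formed (products):
  C=O: 8 × 827 = 6616
  O-H: 8 × 449 = 3592
  Σ(formed) = 10208 kJ
ΔH = Σ(broken) − Σ(formed) = 7364 − 10208 = −2844 kJ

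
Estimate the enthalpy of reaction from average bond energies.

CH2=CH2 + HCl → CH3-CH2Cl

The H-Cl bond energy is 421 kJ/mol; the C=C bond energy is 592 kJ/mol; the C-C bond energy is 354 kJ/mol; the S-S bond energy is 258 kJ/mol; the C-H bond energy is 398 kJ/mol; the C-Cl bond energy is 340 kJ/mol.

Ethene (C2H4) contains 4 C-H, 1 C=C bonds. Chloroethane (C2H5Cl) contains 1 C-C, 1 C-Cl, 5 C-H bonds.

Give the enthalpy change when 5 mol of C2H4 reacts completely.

ΔH = −395 kJ

Bonds broken (reactants):
  C-H: 4 × 398 = 1592
  C=C: 1 × 592 = 592
  H-Cl: 1 × 421 = 421
  Σ(broken) = 2605 kJ
Bonds formed (products):
  C-C: 1 × 354 = 354
  C-Cl: 1 × 340 = 340
  C-H: 5 × 398 = 1990
  Σ(formed) = 2684 kJ
ΔH = Σ(broken) − Σ(formed) = 2605 − 2684 = −79 kJ
For 5× the reaction as written: 5 × (−79) = −395 kJ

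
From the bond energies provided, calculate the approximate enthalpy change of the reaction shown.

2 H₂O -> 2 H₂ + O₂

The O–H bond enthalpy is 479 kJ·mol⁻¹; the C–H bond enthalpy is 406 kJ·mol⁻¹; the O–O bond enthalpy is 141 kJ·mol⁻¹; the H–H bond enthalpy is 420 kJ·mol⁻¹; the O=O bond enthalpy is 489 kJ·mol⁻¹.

Bonds broken (reactants):
  O–H: 4 × 479 = 1916
  Σ(broken) = 1916 kJ
Bonds formed (products):
  H–H: 2 × 420 = 840
  O=O: 1 × 489 = 489
  Σ(formed) = 1329 kJ
ΔH = Σ(broken) − Σ(formed) = 1916 − 1329 = +587 kJ

ΔH ≈ +587 kJ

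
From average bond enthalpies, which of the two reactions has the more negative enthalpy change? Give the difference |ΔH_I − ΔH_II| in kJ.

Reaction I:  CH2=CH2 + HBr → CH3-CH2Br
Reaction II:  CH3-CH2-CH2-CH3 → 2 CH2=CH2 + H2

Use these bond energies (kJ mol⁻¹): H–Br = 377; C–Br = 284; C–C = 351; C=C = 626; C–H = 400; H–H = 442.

Reaction I, by 191 kJ

Reaction I:
  Bonds broken (reactants):
    C–H: 4 × 400 = 1600
    C=C: 1 × 626 = 626
    H–Br: 1 × 377 = 377
    Σ(broken) = 2603 kJ
  Bonds formed (products):
    C–Br: 1 × 284 = 284
    C–C: 1 × 351 = 351
    C–H: 5 × 400 = 2000
    Σ(formed) = 2635 kJ
  ΔH_I = 2603 − 2635 = −32 kJ
Reaction II:
  Bonds broken (reactants):
    C–C: 3 × 351 = 1053
    C–H: 10 × 400 = 4000
    Σ(broken) = 5053 kJ
  Bonds formed (products):
    C–H: 8 × 400 = 3200
    C=C: 2 × 626 = 1252
    H–H: 1 × 442 = 442
    Σ(formed) = 4894 kJ
  ΔH_II = 5053 − 4894 = +159 kJ
ΔH_I − ΔH_II = −191 kJ, so reaction I has the more negative ΔH; |ΔH_I − ΔH_II| = 191 kJ.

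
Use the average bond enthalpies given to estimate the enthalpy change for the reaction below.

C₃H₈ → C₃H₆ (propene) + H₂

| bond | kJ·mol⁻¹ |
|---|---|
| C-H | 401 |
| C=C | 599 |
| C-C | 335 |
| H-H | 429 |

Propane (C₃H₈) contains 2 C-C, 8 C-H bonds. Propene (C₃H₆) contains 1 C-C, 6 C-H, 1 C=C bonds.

Bonds broken (reactants):
  C-C: 2 × 335 = 670
  C-H: 8 × 401 = 3208
  Σ(broken) = 3878 kJ
Bonds formed (products):
  C-C: 1 × 335 = 335
  C-H: 6 × 401 = 2406
  C=C: 1 × 599 = 599
  H-H: 1 × 429 = 429
  Σ(formed) = 3769 kJ
ΔH = Σ(broken) − Σ(formed) = 3878 − 3769 = +109 kJ

ΔH ≈ +109 kJ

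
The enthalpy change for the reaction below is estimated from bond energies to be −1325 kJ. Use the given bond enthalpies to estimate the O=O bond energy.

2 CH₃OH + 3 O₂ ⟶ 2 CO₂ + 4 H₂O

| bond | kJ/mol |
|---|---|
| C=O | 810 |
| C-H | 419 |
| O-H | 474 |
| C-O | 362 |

Let D be the O=O bond energy.
Σ(broken) = 6×419 + 2×362 + 2×474 + 3×D = 4186 + 3D
Σ(formed) = 4×810 + 8×474 = 7032
ΔH = Σ(broken) − Σ(formed) = (4186 + 3D) − (7032) = −2846 + 3D
Setting this equal to −1325 kJ gives 3D = 1521, so D = 507 kJ/mol.

D(O=O) ≈ 507 kJ/mol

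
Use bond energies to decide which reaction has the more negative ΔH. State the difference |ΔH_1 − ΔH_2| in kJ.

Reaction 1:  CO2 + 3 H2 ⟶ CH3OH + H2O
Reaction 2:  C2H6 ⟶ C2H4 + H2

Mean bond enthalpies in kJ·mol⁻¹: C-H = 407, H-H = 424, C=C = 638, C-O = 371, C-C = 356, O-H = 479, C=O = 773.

Reaction 1, by 319 kJ

Reaction 1:
  Bonds broken (reactants):
    C=O: 2 × 773 = 1546
    H-H: 3 × 424 = 1272
    Σ(broken) = 2818 kJ
  Bonds formed (products):
    C-H: 3 × 407 = 1221
    C-O: 1 × 371 = 371
    O-H: 3 × 479 = 1437
    Σ(formed) = 3029 kJ
  ΔH_1 = 2818 − 3029 = −211 kJ
Reaction 2:
  Bonds broken (reactants):
    C-C: 1 × 356 = 356
    C-H: 6 × 407 = 2442
    Σ(broken) = 2798 kJ
  Bonds formed (products):
    C-H: 4 × 407 = 1628
    C=C: 1 × 638 = 638
    H-H: 1 × 424 = 424
    Σ(formed) = 2690 kJ
  ΔH_2 = 2798 − 2690 = +108 kJ
ΔH_1 − ΔH_2 = −319 kJ, so reaction 1 has the more negative ΔH; |ΔH_1 − ΔH_2| = 319 kJ.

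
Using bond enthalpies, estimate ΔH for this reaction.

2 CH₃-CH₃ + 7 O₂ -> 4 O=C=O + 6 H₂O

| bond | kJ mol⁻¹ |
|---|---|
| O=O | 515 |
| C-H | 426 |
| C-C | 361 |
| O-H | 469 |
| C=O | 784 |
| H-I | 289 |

Bonds broken (reactants):
  C-C: 2 × 361 = 722
  C-H: 12 × 426 = 5112
  O=O: 7 × 515 = 3605
  Σ(broken) = 9439 kJ
Bonds formed (products):
  C=O: 8 × 784 = 6272
  O-H: 12 × 469 = 5628
  Σ(formed) = 11900 kJ
ΔH = Σ(broken) − Σ(formed) = 9439 − 11900 = −2461 kJ

ΔH ≈ −2461 kJ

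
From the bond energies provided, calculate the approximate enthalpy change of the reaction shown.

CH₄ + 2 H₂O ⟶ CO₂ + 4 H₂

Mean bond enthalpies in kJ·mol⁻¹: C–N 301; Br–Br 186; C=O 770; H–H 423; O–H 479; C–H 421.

Bonds broken (reactants):
  C–H: 4 × 421 = 1684
  O–H: 4 × 479 = 1916
  Σ(broken) = 3600 kJ
Bonds formed (products):
  C=O: 2 × 770 = 1540
  H–H: 4 × 423 = 1692
  Σ(formed) = 3232 kJ
ΔH = Σ(broken) − Σ(formed) = 3600 − 3232 = +368 kJ

ΔH ≈ +368 kJ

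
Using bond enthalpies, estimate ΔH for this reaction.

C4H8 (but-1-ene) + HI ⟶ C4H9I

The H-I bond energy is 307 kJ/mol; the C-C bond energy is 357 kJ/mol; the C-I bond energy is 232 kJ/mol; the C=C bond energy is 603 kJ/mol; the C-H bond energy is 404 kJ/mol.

ΔH ≈ −83 kJ

Bonds broken (reactants):
  C-C: 2 × 357 = 714
  C-H: 8 × 404 = 3232
  C=C: 1 × 603 = 603
  H-I: 1 × 307 = 307
  Σ(broken) = 4856 kJ
Bonds formed (products):
  C-C: 3 × 357 = 1071
  C-H: 9 × 404 = 3636
  C-I: 1 × 232 = 232
  Σ(formed) = 4939 kJ
ΔH = Σ(broken) − Σ(formed) = 4856 − 4939 = −83 kJ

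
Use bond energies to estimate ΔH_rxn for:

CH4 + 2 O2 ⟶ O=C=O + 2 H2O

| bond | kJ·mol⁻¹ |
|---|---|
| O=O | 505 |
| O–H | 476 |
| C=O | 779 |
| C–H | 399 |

Bonds broken (reactants):
  C–H: 4 × 399 = 1596
  O=O: 2 × 505 = 1010
  Σ(broken) = 2606 kJ
Bonds formed (products):
  C=O: 2 × 779 = 1558
  O–H: 4 × 476 = 1904
  Σ(formed) = 3462 kJ
ΔH = Σ(broken) − Σ(formed) = 2606 − 3462 = −856 kJ

ΔH ≈ −856 kJ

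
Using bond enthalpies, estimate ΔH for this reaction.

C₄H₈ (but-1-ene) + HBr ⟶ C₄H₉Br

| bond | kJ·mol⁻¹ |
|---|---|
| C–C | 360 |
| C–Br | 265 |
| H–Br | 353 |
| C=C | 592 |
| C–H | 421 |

ΔH ≈ −101 kJ

Bonds broken (reactants):
  C–C: 2 × 360 = 720
  C–H: 8 × 421 = 3368
  C=C: 1 × 592 = 592
  H–Br: 1 × 353 = 353
  Σ(broken) = 5033 kJ
Bonds formed (products):
  C–Br: 1 × 265 = 265
  C–C: 3 × 360 = 1080
  C–H: 9 × 421 = 3789
  Σ(formed) = 5134 kJ
ΔH = Σ(broken) − Σ(formed) = 5033 − 5134 = −101 kJ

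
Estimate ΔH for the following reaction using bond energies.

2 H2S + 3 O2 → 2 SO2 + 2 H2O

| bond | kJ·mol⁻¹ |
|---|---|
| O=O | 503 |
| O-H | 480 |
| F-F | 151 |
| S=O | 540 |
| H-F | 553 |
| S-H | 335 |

ΔH ≈ −1231 kJ

Bonds broken (reactants):
  O=O: 3 × 503 = 1509
  S-H: 4 × 335 = 1340
  Σ(broken) = 2849 kJ
Bonds formed (products):
  O-H: 4 × 480 = 1920
  S=O: 4 × 540 = 2160
  Σ(formed) = 4080 kJ
ΔH = Σ(broken) − Σ(formed) = 2849 − 4080 = −1231 kJ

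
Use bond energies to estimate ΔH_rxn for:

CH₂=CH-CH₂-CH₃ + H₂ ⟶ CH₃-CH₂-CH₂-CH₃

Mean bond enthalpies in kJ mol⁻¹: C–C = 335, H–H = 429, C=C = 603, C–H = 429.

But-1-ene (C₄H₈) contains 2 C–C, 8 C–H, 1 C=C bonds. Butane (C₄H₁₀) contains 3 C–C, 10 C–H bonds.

ΔH ≈ −161 kJ

Bonds broken (reactants):
  C–C: 2 × 335 = 670
  C–H: 8 × 429 = 3432
  C=C: 1 × 603 = 603
  H–H: 1 × 429 = 429
  Σ(broken) = 5134 kJ
Bonds formed (products):
  C–C: 3 × 335 = 1005
  C–H: 10 × 429 = 4290
  Σ(formed) = 5295 kJ
ΔH = Σ(broken) − Σ(formed) = 5134 − 5295 = −161 kJ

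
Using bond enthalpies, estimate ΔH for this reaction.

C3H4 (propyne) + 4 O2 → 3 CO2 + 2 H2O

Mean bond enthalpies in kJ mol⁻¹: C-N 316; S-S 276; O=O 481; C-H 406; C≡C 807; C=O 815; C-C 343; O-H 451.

Bonds broken (reactants):
  C≡C: 1 × 807 = 807
  C-C: 1 × 343 = 343
  C-H: 4 × 406 = 1624
  O=O: 4 × 481 = 1924
  Σ(broken) = 4698 kJ
Bonds formed (products):
  C=O: 6 × 815 = 4890
  O-H: 4 × 451 = 1804
  Σ(formed) = 6694 kJ
ΔH = Σ(broken) − Σ(formed) = 4698 − 6694 = −1996 kJ

ΔH ≈ −1996 kJ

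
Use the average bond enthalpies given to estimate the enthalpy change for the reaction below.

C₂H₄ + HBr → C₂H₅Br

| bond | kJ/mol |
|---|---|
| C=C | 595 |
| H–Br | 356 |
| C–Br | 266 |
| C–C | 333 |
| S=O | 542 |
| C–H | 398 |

ΔH ≈ −46 kJ

Bonds broken (reactants):
  C–H: 4 × 398 = 1592
  C=C: 1 × 595 = 595
  H–Br: 1 × 356 = 356
  Σ(broken) = 2543 kJ
Bonds formed (products):
  C–Br: 1 × 266 = 266
  C–C: 1 × 333 = 333
  C–H: 5 × 398 = 1990
  Σ(formed) = 2589 kJ
ΔH = Σ(broken) − Σ(formed) = 2543 − 2589 = −46 kJ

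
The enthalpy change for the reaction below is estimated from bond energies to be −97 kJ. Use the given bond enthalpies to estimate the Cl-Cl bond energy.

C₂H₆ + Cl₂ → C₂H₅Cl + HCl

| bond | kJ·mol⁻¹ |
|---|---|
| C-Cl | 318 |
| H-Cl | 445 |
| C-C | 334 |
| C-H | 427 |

Let D be the Cl-Cl bond energy.
Σ(broken) = 1×334 + 6×427 + 1×D = 2896 + D
Σ(formed) = 1×334 + 1×318 + 5×427 + 1×445 = 3232
ΔH = Σ(broken) − Σ(formed) = (2896 + D) − (3232) = −336 + D
Setting this equal to −97 kJ gives D = 239 kJ/mol.

D(Cl-Cl) ≈ 239 kJ/mol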